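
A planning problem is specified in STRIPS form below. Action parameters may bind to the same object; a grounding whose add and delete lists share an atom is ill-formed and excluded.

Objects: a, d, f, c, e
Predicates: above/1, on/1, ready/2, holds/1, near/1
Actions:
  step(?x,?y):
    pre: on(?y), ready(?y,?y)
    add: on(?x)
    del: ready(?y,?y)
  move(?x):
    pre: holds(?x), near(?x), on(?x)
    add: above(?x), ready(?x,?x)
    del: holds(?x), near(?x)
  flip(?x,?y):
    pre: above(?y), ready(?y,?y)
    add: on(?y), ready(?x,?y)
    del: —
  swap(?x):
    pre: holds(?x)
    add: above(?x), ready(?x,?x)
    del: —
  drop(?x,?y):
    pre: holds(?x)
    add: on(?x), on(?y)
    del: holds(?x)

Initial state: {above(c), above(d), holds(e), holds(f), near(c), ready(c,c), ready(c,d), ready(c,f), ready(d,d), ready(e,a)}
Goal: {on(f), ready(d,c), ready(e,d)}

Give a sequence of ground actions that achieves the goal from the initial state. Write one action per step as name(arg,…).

flip(d,c); step(f,c); flip(e,d)

1. flip(d,c)  →  {above(c), above(d), holds(e), holds(f), near(c), on(c), ready(c,c), ready(c,d), ready(c,f), ready(d,c), ready(d,d), ready(e,a)}
2. step(f,c)  →  {above(c), above(d), holds(e), holds(f), near(c), on(c), on(f), ready(c,d), ready(c,f), ready(d,c), ready(d,d), ready(e,a)}
3. flip(e,d)  →  {above(c), above(d), holds(e), holds(f), near(c), on(c), on(d), on(f), ready(c,d), ready(c,f), ready(d,c), ready(d,d), ready(e,a), ready(e,d)}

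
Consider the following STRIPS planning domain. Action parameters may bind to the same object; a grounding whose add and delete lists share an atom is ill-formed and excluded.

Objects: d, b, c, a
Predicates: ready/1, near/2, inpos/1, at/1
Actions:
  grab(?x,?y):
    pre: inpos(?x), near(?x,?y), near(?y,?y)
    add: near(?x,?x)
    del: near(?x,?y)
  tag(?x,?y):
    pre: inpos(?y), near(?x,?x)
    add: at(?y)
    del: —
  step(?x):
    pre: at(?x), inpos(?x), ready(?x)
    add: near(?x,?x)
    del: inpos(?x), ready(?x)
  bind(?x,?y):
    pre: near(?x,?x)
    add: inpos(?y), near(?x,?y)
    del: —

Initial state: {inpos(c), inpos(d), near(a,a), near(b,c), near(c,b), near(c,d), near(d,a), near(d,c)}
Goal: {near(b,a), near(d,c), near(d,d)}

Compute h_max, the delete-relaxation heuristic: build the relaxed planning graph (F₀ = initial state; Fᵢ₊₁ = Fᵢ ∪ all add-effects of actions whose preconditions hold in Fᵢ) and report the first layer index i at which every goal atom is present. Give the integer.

F0 = init (8 atoms)
F1 = F0 ∪ {at(c), at(d), inpos(a), inpos(b), near(a,b), near(a,c), near(a,d), near(d,d)}  (16 atoms)
F2 = F1 ∪ {at(a), at(b), near(c,c), near(d,b)}  (20 atoms)
F3 = F2 ∪ {near(b,b), near(c,a)}  (22 atoms)
F4 = F3 ∪ {near(b,a), near(b,d)}  (24 atoms)
goal ⊆ F4  ⇒  h_max = 4

4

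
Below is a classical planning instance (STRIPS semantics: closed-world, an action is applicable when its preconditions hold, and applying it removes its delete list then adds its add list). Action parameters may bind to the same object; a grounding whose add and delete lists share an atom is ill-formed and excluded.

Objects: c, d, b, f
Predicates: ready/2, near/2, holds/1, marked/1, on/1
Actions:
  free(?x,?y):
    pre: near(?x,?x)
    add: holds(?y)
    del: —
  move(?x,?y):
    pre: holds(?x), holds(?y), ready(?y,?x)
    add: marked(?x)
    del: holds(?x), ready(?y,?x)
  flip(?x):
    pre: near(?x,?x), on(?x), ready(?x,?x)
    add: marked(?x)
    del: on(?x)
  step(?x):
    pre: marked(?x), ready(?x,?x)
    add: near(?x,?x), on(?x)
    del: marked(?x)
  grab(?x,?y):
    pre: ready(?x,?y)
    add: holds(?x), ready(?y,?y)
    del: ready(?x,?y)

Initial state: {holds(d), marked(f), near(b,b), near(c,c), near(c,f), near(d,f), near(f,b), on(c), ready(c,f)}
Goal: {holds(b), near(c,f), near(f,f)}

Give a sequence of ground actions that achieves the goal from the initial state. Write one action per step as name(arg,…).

1. free(c,b)  →  {holds(b), holds(d), marked(f), near(b,b), near(c,c), near(c,f), near(d,f), near(f,b), on(c), ready(c,f)}
2. grab(c,f)  →  {holds(b), holds(c), holds(d), marked(f), near(b,b), near(c,c), near(c,f), near(d,f), near(f,b), on(c), ready(f,f)}
3. step(f)  →  {holds(b), holds(c), holds(d), near(b,b), near(c,c), near(c,f), near(d,f), near(f,b), near(f,f), on(c), on(f), ready(f,f)}

free(c,b); grab(c,f); step(f)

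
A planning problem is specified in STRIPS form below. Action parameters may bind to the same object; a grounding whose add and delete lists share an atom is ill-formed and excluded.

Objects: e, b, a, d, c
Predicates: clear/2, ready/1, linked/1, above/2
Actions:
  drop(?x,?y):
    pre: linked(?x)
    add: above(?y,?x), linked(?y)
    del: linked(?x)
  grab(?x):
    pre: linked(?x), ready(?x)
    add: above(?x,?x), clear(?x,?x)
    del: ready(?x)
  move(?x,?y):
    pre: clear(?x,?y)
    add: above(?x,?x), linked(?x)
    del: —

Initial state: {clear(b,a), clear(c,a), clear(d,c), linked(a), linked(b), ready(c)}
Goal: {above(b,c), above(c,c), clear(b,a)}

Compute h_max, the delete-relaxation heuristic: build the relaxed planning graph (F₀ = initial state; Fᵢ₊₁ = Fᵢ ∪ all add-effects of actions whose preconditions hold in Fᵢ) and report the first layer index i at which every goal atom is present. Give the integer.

2

F0 = init (6 atoms)
F1 = F0 ∪ {above(a,b), above(b,a), above(b,b), above(c,a), above(c,b), above(c,c), above(d,a), above(d,b), above(d,d), above(e,a), above(e,b), linked(c), linked(d), linked(e)}  (20 atoms)
F2 = F1 ∪ {above(a,c), above(a,d), above(a,e), above(b,c), above(b,d), above(b,e), above(c,d), above(c,e), above(d,c), above(d,e), above(e,c), above(e,d), clear(c,c)}  (33 atoms)
goal ⊆ F2  ⇒  h_max = 2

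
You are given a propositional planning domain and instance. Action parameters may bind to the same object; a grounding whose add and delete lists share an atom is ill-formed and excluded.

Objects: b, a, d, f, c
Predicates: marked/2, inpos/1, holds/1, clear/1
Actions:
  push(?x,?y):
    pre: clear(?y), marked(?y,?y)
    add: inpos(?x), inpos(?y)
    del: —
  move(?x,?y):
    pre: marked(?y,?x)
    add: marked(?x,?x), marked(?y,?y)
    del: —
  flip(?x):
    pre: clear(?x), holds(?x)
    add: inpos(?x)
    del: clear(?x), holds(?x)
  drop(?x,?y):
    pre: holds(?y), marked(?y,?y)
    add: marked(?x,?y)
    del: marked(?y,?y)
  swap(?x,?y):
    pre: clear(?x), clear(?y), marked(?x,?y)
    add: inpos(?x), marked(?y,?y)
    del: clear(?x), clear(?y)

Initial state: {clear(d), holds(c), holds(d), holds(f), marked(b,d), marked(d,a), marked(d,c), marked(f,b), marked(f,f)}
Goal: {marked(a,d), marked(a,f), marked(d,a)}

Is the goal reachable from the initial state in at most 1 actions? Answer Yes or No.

No

1. move(a,d)  →  {clear(d), holds(c), holds(d), holds(f), marked(a,a), marked(b,d), marked(d,a), marked(d,c), marked(d,d), marked(f,b), marked(f,f)}
2. drop(a,d)  →  {clear(d), holds(c), holds(d), holds(f), marked(a,a), marked(a,d), marked(b,d), marked(d,a), marked(d,c), marked(f,b), marked(f,f)}
3. drop(a,f)  →  {clear(d), holds(c), holds(d), holds(f), marked(a,a), marked(a,d), marked(a,f), marked(b,d), marked(d,a), marked(d,c), marked(f,b)}
optimal plan length = 3; 3 > 1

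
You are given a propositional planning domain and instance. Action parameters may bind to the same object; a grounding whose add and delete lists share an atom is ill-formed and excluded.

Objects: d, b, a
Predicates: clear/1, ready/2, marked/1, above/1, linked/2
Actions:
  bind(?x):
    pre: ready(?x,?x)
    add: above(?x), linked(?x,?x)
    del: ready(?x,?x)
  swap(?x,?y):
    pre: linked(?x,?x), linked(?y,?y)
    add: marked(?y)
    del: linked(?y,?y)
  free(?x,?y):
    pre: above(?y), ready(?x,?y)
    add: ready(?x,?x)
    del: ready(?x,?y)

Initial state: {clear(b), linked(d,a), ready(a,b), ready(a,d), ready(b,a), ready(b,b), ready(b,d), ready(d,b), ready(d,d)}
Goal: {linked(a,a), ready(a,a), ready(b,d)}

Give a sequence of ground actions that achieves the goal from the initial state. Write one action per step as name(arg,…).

1. bind(d)  →  {above(d), clear(b), linked(d,a), linked(d,d), ready(a,b), ready(a,d), ready(b,a), ready(b,b), ready(b,d), ready(d,b)}
2. bind(b)  →  {above(b), above(d), clear(b), linked(b,b), linked(d,a), linked(d,d), ready(a,b), ready(a,d), ready(b,a), ready(b,d), ready(d,b)}
3. free(a,d)  →  {above(b), above(d), clear(b), linked(b,b), linked(d,a), linked(d,d), ready(a,a), ready(a,b), ready(b,a), ready(b,d), ready(d,b)}
4. bind(a)  →  {above(a), above(b), above(d), clear(b), linked(a,a), linked(b,b), linked(d,a), linked(d,d), ready(a,b), ready(b,a), ready(b,d), ready(d,b)}
5. free(a,b)  →  {above(a), above(b), above(d), clear(b), linked(a,a), linked(b,b), linked(d,a), linked(d,d), ready(a,a), ready(b,a), ready(b,d), ready(d,b)}

bind(d); bind(b); free(a,d); bind(a); free(a,b)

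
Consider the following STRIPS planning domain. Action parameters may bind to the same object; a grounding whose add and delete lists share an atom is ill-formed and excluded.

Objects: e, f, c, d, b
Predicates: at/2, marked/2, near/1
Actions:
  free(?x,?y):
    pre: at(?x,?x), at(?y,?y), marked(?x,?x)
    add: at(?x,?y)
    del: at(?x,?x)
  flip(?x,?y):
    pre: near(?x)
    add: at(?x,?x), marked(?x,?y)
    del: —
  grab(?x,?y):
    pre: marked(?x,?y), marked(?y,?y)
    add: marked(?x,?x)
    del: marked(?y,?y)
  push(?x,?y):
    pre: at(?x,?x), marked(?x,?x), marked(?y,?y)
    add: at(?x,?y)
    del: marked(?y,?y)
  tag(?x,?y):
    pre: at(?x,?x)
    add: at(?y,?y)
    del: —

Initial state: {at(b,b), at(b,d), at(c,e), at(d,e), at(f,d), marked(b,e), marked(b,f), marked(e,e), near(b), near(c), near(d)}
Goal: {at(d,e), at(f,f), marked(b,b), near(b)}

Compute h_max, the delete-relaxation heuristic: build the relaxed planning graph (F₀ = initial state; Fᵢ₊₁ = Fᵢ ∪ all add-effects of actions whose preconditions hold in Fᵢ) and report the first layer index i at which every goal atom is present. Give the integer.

F0 = init (11 atoms)
F1 = F0 ∪ {at(c,c), at(d,d), at(e,e), at(f,f), marked(b,b), marked(b,c), marked(b,d), marked(c,b), marked(c,c), marked(c,d), marked(c,e), marked(c,f), marked(d,b), marked(d,c), marked(d,d), marked(d,e), marked(d,f)}  (28 atoms)
goal ⊆ F1  ⇒  h_max = 1

1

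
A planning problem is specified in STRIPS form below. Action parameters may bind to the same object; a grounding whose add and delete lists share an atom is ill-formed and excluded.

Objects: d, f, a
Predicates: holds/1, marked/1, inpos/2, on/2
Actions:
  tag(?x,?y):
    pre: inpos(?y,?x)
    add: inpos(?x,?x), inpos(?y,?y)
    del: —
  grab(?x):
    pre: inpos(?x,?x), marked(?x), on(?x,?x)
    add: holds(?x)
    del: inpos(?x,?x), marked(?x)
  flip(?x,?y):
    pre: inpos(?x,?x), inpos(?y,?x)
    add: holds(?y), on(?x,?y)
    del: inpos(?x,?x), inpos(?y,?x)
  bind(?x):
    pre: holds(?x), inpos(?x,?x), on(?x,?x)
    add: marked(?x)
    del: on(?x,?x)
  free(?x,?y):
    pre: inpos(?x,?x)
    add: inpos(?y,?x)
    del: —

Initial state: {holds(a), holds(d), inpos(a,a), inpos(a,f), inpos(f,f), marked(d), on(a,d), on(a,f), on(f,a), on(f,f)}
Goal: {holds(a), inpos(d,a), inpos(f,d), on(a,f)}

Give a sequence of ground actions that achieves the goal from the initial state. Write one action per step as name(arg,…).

free(a,d); tag(a,d); free(d,f)

1. free(a,d)  →  {holds(a), holds(d), inpos(a,a), inpos(a,f), inpos(d,a), inpos(f,f), marked(d), on(a,d), on(a,f), on(f,a), on(f,f)}
2. tag(a,d)  →  {holds(a), holds(d), inpos(a,a), inpos(a,f), inpos(d,a), inpos(d,d), inpos(f,f), marked(d), on(a,d), on(a,f), on(f,a), on(f,f)}
3. free(d,f)  →  {holds(a), holds(d), inpos(a,a), inpos(a,f), inpos(d,a), inpos(d,d), inpos(f,d), inpos(f,f), marked(d), on(a,d), on(a,f), on(f,a), on(f,f)}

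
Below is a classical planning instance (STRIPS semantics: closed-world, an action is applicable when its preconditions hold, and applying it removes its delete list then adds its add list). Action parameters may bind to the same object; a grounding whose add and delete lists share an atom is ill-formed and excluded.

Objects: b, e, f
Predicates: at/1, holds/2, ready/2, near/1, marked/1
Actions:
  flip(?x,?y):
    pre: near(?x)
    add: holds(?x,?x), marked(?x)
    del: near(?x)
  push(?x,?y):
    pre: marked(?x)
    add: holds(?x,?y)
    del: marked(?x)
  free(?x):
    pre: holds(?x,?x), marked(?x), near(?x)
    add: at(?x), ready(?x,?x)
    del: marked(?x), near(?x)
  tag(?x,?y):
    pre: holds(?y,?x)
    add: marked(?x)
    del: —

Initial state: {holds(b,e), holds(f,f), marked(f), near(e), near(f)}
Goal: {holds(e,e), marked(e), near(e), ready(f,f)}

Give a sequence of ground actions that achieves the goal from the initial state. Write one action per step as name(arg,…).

free(f); tag(e,b); push(e,e); tag(e,b)

1. free(f)  →  {at(f), holds(b,e), holds(f,f), near(e), ready(f,f)}
2. tag(e,b)  →  {at(f), holds(b,e), holds(f,f), marked(e), near(e), ready(f,f)}
3. push(e,e)  →  {at(f), holds(b,e), holds(e,e), holds(f,f), near(e), ready(f,f)}
4. tag(e,b)  →  {at(f), holds(b,e), holds(e,e), holds(f,f), marked(e), near(e), ready(f,f)}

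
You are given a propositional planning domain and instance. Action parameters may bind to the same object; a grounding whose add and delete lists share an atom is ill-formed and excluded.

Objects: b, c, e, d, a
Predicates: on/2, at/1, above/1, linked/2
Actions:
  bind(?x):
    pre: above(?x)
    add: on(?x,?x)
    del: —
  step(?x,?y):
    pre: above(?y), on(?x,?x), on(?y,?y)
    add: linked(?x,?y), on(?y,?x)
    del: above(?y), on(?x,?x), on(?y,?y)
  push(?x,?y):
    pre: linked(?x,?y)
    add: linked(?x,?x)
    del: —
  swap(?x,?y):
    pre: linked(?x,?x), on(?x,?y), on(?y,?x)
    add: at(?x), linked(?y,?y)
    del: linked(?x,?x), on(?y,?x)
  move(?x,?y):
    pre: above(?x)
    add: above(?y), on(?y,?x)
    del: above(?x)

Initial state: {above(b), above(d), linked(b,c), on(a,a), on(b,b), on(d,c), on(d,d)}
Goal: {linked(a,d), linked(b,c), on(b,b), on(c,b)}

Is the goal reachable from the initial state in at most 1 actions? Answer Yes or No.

No

1. step(a,d)  →  {above(b), linked(a,d), linked(b,c), on(b,b), on(d,a), on(d,c)}
2. move(b,c)  →  {above(c), linked(a,d), linked(b,c), on(b,b), on(c,b), on(d,a), on(d,c)}
optimal plan length = 2; 2 > 1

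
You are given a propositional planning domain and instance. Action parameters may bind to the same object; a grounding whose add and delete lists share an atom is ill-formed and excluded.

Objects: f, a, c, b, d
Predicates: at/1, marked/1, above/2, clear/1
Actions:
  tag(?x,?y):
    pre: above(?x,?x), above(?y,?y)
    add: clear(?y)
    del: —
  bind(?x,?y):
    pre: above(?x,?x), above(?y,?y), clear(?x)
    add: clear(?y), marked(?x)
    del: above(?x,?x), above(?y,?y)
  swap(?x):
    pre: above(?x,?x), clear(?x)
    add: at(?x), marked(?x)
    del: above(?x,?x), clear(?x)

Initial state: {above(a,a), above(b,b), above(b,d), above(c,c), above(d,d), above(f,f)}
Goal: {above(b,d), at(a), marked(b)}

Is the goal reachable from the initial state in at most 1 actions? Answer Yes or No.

No

1. tag(f,a)  →  {above(a,a), above(b,b), above(b,d), above(c,c), above(d,d), above(f,f), clear(a)}
2. tag(f,b)  →  {above(a,a), above(b,b), above(b,d), above(c,c), above(d,d), above(f,f), clear(a), clear(b)}
3. bind(b,f)  →  {above(a,a), above(b,d), above(c,c), above(d,d), clear(a), clear(b), clear(f), marked(b)}
4. swap(a)  →  {above(b,d), above(c,c), above(d,d), at(a), clear(b), clear(f), marked(a), marked(b)}
optimal plan length = 4; 4 > 1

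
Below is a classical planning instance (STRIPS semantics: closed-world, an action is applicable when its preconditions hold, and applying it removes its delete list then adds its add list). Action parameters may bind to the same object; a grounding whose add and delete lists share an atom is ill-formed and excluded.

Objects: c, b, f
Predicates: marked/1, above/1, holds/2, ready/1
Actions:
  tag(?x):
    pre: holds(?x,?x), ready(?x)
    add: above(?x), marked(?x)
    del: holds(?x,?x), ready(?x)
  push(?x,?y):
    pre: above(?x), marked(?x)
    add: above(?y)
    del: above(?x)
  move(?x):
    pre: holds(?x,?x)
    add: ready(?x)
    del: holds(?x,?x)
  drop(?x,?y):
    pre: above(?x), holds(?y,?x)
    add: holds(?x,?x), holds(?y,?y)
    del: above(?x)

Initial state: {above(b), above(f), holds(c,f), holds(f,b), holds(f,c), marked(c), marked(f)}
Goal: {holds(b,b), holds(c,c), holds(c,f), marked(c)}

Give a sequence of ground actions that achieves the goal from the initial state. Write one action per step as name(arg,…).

1. drop(b,f)  →  {above(f), holds(b,b), holds(c,f), holds(f,b), holds(f,c), holds(f,f), marked(c), marked(f)}
2. drop(f,c)  →  {holds(b,b), holds(c,c), holds(c,f), holds(f,b), holds(f,c), holds(f,f), marked(c), marked(f)}

drop(b,f); drop(f,c)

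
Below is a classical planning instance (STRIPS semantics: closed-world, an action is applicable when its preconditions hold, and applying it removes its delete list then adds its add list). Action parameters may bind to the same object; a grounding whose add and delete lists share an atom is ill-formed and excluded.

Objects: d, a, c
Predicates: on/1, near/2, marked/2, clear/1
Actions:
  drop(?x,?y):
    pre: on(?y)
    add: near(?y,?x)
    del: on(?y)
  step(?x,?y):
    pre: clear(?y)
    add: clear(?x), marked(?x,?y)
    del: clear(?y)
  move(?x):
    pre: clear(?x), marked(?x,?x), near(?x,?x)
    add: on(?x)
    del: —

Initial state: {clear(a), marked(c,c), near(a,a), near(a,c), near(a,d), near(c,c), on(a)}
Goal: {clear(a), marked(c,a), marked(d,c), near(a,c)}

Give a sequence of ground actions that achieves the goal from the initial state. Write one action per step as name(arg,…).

1. step(c,a)  →  {clear(c), marked(c,a), marked(c,c), near(a,a), near(a,c), near(a,d), near(c,c), on(a)}
2. step(d,c)  →  {clear(d), marked(c,a), marked(c,c), marked(d,c), near(a,a), near(a,c), near(a,d), near(c,c), on(a)}
3. step(a,d)  →  {clear(a), marked(a,d), marked(c,a), marked(c,c), marked(d,c), near(a,a), near(a,c), near(a,d), near(c,c), on(a)}

step(c,a); step(d,c); step(a,d)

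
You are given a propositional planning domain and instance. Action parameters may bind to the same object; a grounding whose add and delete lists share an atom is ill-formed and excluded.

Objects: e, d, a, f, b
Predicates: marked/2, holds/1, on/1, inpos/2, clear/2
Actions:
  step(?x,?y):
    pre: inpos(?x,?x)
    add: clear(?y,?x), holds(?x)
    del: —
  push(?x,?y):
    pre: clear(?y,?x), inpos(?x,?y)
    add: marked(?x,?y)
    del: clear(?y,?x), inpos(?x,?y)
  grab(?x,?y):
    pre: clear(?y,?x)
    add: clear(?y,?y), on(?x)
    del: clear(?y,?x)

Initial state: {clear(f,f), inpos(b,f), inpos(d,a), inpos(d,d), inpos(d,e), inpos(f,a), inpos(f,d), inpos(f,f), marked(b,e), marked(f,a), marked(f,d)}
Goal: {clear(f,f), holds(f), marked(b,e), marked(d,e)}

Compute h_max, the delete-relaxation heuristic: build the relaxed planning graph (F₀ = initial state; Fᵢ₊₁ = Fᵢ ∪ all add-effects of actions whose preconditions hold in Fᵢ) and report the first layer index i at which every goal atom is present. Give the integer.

2

F0 = init (11 atoms)
F1 = F0 ∪ {clear(a,d), clear(a,f), clear(b,d), clear(b,f), clear(d,d), clear(d,f), clear(e,d), clear(e,f), clear(f,d), holds(d), holds(f), marked(f,f)}  (23 atoms)
F2 = F1 ∪ {clear(a,a), clear(b,b), clear(e,e), marked(d,a), marked(d,d), marked(d,e), on(d), on(f)}  (31 atoms)
goal ⊆ F2  ⇒  h_max = 2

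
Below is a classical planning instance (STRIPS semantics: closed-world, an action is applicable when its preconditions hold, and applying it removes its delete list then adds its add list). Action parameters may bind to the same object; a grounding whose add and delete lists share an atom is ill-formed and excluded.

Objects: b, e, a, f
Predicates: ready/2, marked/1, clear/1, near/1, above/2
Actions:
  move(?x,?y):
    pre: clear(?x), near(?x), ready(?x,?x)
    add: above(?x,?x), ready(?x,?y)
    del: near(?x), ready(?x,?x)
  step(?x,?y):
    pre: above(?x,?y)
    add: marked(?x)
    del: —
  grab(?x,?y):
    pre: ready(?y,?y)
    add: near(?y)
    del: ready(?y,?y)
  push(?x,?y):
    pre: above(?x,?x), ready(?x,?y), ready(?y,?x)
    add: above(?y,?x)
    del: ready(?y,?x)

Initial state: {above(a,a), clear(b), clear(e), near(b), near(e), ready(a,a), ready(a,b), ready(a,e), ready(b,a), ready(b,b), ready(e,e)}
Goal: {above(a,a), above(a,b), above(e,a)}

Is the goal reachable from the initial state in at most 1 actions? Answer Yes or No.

No

1. move(b,e)  →  {above(a,a), above(b,b), clear(b), clear(e), near(e), ready(a,a), ready(a,b), ready(a,e), ready(b,a), ready(b,e), ready(e,e)}
2. move(e,a)  →  {above(a,a), above(b,b), above(e,e), clear(b), clear(e), ready(a,a), ready(a,b), ready(a,e), ready(b,a), ready(b,e), ready(e,a)}
3. push(b,a)  →  {above(a,a), above(a,b), above(b,b), above(e,e), clear(b), clear(e), ready(a,a), ready(a,e), ready(b,a), ready(b,e), ready(e,a)}
4. push(a,e)  →  {above(a,a), above(a,b), above(b,b), above(e,a), above(e,e), clear(b), clear(e), ready(a,a), ready(a,e), ready(b,a), ready(b,e)}
optimal plan length = 4; 4 > 1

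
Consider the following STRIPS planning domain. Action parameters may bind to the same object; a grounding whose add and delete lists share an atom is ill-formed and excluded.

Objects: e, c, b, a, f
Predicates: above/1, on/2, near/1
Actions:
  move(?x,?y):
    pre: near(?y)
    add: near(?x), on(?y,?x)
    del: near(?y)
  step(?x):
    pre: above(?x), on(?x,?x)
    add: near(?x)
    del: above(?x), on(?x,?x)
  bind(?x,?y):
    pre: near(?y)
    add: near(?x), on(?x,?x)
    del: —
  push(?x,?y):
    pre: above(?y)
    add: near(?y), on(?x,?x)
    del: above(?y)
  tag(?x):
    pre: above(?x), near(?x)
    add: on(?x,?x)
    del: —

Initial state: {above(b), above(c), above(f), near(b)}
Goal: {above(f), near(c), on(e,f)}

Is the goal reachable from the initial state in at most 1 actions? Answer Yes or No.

1. move(e,b)  →  {above(b), above(c), above(f), near(e), on(b,e)}
2. move(f,e)  →  {above(b), above(c), above(f), near(f), on(b,e), on(e,f)}
3. move(c,f)  →  {above(b), above(c), above(f), near(c), on(b,e), on(e,f), on(f,c)}
optimal plan length = 3; 3 > 1

No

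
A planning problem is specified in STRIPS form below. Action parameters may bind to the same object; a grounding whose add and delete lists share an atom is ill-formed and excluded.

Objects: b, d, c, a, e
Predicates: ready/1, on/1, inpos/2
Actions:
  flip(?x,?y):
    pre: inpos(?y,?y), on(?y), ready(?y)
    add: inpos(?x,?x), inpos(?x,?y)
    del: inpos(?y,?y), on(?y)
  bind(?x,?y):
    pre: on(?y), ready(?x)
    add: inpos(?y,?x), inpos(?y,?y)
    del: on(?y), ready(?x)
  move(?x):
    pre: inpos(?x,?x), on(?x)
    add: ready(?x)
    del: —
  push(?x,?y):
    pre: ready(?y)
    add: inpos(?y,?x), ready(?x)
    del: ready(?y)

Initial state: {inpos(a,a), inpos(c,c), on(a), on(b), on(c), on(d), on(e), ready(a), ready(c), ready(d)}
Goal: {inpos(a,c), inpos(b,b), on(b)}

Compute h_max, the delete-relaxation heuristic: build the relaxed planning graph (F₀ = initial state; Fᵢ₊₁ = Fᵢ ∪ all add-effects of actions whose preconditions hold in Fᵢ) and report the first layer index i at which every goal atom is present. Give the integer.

F0 = init (10 atoms)
F1 = F0 ∪ {inpos(a,b), inpos(a,c), inpos(a,d), inpos(a,e), inpos(b,a), inpos(b,b), inpos(b,c), inpos(b,d), inpos(c,a), inpos(c,b), inpos(c,d), inpos(c,e), inpos(d,a), inpos(d,b), inpos(d,c), inpos(d,d), inpos(d,e), inpos(e,a), inpos(e,c), inpos(e,d), inpos(e,e), ready(b), ready(e)}  (33 atoms)
goal ⊆ F1  ⇒  h_max = 1

1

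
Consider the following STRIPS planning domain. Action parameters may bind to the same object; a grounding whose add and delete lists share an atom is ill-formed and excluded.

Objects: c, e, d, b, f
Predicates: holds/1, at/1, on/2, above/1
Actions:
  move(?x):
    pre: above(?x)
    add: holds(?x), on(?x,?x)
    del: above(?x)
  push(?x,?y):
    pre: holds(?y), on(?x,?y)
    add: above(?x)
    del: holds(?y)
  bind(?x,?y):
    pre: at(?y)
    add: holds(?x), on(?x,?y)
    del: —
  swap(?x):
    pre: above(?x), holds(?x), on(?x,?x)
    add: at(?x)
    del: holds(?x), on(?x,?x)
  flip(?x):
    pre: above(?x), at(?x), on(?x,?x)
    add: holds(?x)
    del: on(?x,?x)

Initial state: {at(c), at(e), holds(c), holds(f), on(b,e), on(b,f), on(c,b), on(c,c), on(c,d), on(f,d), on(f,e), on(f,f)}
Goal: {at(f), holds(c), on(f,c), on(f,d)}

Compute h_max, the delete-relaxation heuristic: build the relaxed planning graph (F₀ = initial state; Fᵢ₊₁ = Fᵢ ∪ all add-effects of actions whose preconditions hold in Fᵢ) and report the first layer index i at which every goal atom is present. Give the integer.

2

F0 = init (12 atoms)
F1 = F0 ∪ {above(b), above(c), above(f), holds(b), holds(d), holds(e), on(b,c), on(c,e), on(d,c), on(d,e), on(e,c), on(e,e), on(f,c)}  (25 atoms)
F2 = F1 ∪ {above(d), above(e), at(f), on(b,b)}  (29 atoms)
goal ⊆ F2  ⇒  h_max = 2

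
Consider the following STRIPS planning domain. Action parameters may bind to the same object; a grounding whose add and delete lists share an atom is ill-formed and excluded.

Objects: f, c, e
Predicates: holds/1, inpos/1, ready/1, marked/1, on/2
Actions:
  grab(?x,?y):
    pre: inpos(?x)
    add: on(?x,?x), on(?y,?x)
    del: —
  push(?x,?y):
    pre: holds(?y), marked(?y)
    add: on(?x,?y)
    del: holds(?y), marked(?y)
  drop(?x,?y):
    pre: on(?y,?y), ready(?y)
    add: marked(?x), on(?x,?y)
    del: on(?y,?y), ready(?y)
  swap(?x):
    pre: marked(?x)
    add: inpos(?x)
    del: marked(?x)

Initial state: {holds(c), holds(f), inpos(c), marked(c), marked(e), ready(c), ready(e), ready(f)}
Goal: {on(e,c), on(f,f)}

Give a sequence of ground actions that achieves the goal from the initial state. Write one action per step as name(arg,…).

1. grab(c,e)  →  {holds(c), holds(f), inpos(c), marked(c), marked(e), on(c,c), on(e,c), ready(c), ready(e), ready(f)}
2. drop(f,c)  →  {holds(c), holds(f), inpos(c), marked(c), marked(e), marked(f), on(e,c), on(f,c), ready(e), ready(f)}
3. push(f,f)  →  {holds(c), inpos(c), marked(c), marked(e), on(e,c), on(f,c), on(f,f), ready(e), ready(f)}

grab(c,e); drop(f,c); push(f,f)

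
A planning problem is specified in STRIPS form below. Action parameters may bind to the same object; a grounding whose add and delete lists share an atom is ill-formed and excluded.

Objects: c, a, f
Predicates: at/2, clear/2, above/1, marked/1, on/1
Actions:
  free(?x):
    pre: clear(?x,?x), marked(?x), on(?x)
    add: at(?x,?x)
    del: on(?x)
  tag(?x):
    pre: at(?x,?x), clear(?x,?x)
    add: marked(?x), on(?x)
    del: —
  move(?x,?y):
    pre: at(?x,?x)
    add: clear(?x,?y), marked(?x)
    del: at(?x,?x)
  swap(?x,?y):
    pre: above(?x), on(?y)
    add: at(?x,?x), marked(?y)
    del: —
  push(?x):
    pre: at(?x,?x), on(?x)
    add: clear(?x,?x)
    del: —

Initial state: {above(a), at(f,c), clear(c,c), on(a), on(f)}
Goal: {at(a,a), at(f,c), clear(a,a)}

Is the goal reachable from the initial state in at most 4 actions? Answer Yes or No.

Yes

1. swap(a,a)  →  {above(a), at(a,a), at(f,c), clear(c,c), marked(a), on(a), on(f)}
2. push(a)  →  {above(a), at(a,a), at(f,c), clear(a,a), clear(c,c), marked(a), on(a), on(f)}
optimal plan length = 2; 2 ≤ 4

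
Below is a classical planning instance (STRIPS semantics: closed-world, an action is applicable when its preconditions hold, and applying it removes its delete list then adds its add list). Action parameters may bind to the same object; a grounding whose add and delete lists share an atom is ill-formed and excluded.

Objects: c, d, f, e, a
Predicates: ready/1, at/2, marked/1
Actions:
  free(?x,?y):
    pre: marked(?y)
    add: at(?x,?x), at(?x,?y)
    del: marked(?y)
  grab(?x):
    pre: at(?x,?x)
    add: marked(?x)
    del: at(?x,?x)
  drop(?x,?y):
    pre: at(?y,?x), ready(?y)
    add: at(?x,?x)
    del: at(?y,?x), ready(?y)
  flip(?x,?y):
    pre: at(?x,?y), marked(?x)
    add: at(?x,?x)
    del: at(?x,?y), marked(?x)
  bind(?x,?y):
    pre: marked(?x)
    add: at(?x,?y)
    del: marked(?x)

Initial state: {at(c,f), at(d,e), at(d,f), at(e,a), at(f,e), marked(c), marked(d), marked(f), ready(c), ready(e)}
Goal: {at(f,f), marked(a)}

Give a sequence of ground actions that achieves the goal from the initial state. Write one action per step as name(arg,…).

free(f,c); free(a,d); grab(a)

1. free(f,c)  →  {at(c,f), at(d,e), at(d,f), at(e,a), at(f,c), at(f,e), at(f,f), marked(d), marked(f), ready(c), ready(e)}
2. free(a,d)  →  {at(a,a), at(a,d), at(c,f), at(d,e), at(d,f), at(e,a), at(f,c), at(f,e), at(f,f), marked(f), ready(c), ready(e)}
3. grab(a)  →  {at(a,d), at(c,f), at(d,e), at(d,f), at(e,a), at(f,c), at(f,e), at(f,f), marked(a), marked(f), ready(c), ready(e)}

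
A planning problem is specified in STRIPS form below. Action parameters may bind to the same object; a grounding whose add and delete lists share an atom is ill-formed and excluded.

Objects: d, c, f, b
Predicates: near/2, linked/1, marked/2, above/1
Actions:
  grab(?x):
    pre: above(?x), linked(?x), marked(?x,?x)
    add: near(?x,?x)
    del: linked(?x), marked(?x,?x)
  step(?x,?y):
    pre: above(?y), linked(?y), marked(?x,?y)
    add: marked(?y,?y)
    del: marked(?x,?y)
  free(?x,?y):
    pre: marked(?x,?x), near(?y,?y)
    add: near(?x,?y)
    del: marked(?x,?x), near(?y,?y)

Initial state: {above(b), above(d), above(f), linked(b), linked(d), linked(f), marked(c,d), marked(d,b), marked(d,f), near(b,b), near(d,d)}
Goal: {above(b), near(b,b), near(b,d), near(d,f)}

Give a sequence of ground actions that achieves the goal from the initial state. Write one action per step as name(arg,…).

1. step(d,f)  →  {above(b), above(d), above(f), linked(b), linked(d), linked(f), marked(c,d), marked(d,b), marked(f,f), near(b,b), near(d,d)}
2. grab(f)  →  {above(b), above(d), above(f), linked(b), linked(d), marked(c,d), marked(d,b), near(b,b), near(d,d), near(f,f)}
3. step(d,b)  →  {above(b), above(d), above(f), linked(b), linked(d), marked(b,b), marked(c,d), near(b,b), near(d,d), near(f,f)}
4. step(c,d)  →  {above(b), above(d), above(f), linked(b), linked(d), marked(b,b), marked(d,d), near(b,b), near(d,d), near(f,f)}
5. free(d,f)  →  {above(b), above(d), above(f), linked(b), linked(d), marked(b,b), near(b,b), near(d,d), near(d,f)}
6. free(b,d)  →  {above(b), above(d), above(f), linked(b), linked(d), near(b,b), near(b,d), near(d,f)}

step(d,f); grab(f); step(d,b); step(c,d); free(d,f); free(b,d)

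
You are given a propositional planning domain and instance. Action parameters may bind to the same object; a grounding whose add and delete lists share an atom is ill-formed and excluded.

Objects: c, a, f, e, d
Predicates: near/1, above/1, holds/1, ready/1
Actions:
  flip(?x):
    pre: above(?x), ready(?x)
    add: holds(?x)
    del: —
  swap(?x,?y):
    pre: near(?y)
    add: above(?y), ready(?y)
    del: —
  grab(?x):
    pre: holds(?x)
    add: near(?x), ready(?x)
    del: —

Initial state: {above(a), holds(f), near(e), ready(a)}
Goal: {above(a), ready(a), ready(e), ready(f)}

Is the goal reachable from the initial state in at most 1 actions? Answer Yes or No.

1. swap(c,e)  →  {above(a), above(e), holds(f), near(e), ready(a), ready(e)}
2. grab(f)  →  {above(a), above(e), holds(f), near(e), near(f), ready(a), ready(e), ready(f)}
optimal plan length = 2; 2 > 1

No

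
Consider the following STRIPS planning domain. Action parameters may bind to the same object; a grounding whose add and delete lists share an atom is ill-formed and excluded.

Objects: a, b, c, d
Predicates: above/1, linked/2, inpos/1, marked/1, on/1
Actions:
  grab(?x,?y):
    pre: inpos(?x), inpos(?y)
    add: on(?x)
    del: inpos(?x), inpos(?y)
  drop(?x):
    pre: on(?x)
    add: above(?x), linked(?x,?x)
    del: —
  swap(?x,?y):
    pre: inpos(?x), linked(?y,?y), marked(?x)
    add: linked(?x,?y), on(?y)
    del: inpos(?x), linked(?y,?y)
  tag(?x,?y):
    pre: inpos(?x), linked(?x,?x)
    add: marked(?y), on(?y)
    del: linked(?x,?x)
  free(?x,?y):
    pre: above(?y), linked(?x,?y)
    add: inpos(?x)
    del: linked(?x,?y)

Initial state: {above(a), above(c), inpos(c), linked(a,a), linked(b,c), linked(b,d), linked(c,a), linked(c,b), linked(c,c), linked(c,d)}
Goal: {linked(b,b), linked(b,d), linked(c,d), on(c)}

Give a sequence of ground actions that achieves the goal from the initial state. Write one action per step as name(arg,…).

tag(c,b); grab(c,c); drop(b)

1. tag(c,b)  →  {above(a), above(c), inpos(c), linked(a,a), linked(b,c), linked(b,d), linked(c,a), linked(c,b), linked(c,d), marked(b), on(b)}
2. grab(c,c)  →  {above(a), above(c), linked(a,a), linked(b,c), linked(b,d), linked(c,a), linked(c,b), linked(c,d), marked(b), on(b), on(c)}
3. drop(b)  →  {above(a), above(b), above(c), linked(a,a), linked(b,b), linked(b,c), linked(b,d), linked(c,a), linked(c,b), linked(c,d), marked(b), on(b), on(c)}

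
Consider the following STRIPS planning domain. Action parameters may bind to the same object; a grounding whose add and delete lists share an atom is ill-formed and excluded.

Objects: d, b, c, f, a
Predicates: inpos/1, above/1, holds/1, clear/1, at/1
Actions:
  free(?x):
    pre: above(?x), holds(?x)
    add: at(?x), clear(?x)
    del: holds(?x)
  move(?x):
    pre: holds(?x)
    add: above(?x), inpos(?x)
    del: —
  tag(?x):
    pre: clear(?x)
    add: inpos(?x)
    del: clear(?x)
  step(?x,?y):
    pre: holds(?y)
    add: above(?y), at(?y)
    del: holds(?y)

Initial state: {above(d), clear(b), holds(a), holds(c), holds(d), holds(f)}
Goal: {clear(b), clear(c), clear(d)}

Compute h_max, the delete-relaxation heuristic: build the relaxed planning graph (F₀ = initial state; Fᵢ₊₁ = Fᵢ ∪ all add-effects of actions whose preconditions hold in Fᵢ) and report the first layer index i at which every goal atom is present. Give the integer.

F0 = init (6 atoms)
F1 = F0 ∪ {above(a), above(c), above(f), at(a), at(c), at(d), at(f), clear(d), inpos(a), inpos(b), inpos(c), inpos(d), inpos(f)}  (19 atoms)
F2 = F1 ∪ {clear(a), clear(c), clear(f)}  (22 atoms)
goal ⊆ F2  ⇒  h_max = 2

2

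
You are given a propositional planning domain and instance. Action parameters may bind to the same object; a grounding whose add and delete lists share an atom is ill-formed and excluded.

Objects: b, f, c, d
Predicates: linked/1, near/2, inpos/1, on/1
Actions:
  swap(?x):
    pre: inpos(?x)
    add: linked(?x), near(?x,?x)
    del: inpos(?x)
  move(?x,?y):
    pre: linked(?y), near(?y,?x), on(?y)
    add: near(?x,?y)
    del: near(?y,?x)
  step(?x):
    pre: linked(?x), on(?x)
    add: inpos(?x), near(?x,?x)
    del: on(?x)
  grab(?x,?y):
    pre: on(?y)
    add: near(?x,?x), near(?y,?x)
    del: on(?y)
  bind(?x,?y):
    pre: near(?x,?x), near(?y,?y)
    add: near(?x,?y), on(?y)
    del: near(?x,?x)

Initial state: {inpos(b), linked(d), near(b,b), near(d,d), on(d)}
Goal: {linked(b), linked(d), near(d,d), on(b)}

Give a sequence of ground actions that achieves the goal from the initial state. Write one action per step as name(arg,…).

swap(b); grab(f,d); bind(f,b)

1. swap(b)  →  {linked(b), linked(d), near(b,b), near(d,d), on(d)}
2. grab(f,d)  →  {linked(b), linked(d), near(b,b), near(d,d), near(d,f), near(f,f)}
3. bind(f,b)  →  {linked(b), linked(d), near(b,b), near(d,d), near(d,f), near(f,b), on(b)}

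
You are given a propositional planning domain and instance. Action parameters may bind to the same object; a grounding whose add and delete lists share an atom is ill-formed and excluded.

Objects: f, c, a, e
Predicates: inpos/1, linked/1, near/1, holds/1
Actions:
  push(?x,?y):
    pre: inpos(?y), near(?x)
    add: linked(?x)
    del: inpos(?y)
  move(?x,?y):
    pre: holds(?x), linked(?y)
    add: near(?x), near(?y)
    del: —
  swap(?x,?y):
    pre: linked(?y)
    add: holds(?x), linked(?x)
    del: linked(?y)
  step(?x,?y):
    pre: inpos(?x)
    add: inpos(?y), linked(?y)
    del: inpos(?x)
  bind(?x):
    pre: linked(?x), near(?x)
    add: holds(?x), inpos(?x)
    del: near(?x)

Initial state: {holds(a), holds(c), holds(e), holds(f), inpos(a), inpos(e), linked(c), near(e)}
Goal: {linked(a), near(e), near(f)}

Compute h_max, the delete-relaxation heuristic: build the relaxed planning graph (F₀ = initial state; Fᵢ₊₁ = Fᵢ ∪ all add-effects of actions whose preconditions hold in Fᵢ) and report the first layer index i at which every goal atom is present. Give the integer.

1

F0 = init (8 atoms)
F1 = F0 ∪ {inpos(c), inpos(f), linked(a), linked(e), linked(f), near(a), near(c), near(f)}  (16 atoms)
goal ⊆ F1  ⇒  h_max = 1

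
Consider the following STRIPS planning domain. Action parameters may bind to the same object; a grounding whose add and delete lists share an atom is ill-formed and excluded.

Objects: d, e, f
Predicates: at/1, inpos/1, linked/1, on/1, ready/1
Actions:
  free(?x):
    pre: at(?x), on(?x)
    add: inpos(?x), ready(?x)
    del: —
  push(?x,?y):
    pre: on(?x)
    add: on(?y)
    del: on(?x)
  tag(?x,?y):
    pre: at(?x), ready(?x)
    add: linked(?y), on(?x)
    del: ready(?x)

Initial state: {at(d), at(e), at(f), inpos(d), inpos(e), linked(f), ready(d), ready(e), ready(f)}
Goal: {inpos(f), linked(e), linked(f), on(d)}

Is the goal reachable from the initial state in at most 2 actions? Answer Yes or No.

1. tag(d,d)  →  {at(d), at(e), at(f), inpos(d), inpos(e), linked(d), linked(f), on(d), ready(e), ready(f)}
2. tag(f,e)  →  {at(d), at(e), at(f), inpos(d), inpos(e), linked(d), linked(e), linked(f), on(d), on(f), ready(e)}
3. free(f)  →  {at(d), at(e), at(f), inpos(d), inpos(e), inpos(f), linked(d), linked(e), linked(f), on(d), on(f), ready(e), ready(f)}
optimal plan length = 3; 3 > 2

No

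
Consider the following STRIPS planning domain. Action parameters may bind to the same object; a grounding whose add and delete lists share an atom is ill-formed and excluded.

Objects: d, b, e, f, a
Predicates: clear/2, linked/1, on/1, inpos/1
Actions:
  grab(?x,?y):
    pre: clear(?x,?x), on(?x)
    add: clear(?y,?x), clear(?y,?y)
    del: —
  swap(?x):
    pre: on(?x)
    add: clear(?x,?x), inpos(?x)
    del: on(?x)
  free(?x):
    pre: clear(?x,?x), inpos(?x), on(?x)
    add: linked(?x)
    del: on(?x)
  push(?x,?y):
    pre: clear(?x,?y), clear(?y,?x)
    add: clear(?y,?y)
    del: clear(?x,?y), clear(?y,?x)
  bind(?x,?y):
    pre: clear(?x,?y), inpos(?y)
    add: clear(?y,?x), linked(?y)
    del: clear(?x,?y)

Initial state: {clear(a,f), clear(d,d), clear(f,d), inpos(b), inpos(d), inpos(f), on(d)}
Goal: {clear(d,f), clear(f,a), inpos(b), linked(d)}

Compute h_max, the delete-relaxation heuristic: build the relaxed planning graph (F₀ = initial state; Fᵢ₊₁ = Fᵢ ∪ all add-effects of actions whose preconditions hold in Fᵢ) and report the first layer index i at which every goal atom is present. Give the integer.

1

F0 = init (7 atoms)
F1 = F0 ∪ {clear(a,a), clear(a,d), clear(b,b), clear(b,d), clear(d,f), clear(e,d), clear(e,e), clear(f,a), clear(f,f), linked(d), linked(f)}  (18 atoms)
goal ⊆ F1  ⇒  h_max = 1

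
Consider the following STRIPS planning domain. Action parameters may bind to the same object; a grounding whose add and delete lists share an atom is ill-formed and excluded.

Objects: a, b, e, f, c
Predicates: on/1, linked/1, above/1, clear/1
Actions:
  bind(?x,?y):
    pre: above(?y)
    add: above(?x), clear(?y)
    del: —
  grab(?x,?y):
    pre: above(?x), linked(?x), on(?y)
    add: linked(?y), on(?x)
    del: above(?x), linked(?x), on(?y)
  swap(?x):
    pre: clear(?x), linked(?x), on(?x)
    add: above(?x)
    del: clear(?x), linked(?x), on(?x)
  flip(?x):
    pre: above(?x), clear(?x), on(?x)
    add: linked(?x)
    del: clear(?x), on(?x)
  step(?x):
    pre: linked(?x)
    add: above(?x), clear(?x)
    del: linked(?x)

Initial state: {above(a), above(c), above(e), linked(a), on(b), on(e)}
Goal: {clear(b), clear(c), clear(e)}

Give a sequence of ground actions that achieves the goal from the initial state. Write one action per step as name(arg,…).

1. bind(a,e)  →  {above(a), above(c), above(e), clear(e), linked(a), on(b), on(e)}
2. bind(b,c)  →  {above(a), above(b), above(c), above(e), clear(c), clear(e), linked(a), on(b), on(e)}
3. bind(a,b)  →  {above(a), above(b), above(c), above(e), clear(b), clear(c), clear(e), linked(a), on(b), on(e)}

bind(a,e); bind(b,c); bind(a,b)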